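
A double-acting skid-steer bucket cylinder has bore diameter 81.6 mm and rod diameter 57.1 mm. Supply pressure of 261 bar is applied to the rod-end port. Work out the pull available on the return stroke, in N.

F ≈ 69700 N

Rod-side annular area A_ann = π/4 × (81.6² − 57.1²) = 2669 mm^2
On retraction the pressure acts on the annular area (bore minus rod).
F = P × A_ann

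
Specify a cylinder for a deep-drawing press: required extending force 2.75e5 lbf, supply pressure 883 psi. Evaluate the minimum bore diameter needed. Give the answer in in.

D ≈ 19.9 in

Extension force acts on the full piston face: F = P × (π/4)D².
D = √(4F / (πP)) = √(4 × 2.75e5 lbf / (π × 883 psi))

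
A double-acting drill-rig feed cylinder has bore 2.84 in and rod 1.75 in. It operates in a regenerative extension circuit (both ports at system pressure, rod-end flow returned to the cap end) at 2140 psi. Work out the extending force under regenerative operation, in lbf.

With equal pressure on both faces, forces on the annular region cancel; the net push is pressure × rod cross-section.
Rod cross-section A_rod = π/4 × (1.75 in)² = 2.405 in^2
F = P × A_rod

F ≈ 5150 lbf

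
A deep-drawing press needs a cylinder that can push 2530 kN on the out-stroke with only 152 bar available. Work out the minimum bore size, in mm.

D ≈ 460 mm

Extension force acts on the full piston face: F = P × (π/4)D².
D = √(4F / (πP)) = √(4 × 2530 kN / (π × 152 bar))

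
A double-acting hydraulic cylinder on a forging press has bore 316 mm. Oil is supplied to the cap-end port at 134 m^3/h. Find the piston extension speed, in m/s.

v ≈ 0.475 m/s

Cap-side area A_cap = π/4 × (316 mm)² = 78430 mm^2
v = Q / A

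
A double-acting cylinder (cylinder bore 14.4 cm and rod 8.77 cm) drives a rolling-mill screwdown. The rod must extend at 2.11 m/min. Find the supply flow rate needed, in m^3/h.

Cap-side area A_cap = π/4 × (14.4 cm)² = 162.9 cm^2
Q = A × v

Q ≈ 2.06 m^3/h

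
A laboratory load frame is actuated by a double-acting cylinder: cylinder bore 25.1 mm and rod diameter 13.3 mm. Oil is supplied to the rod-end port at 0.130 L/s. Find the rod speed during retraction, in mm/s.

Rod-side annular area A_ann = π/4 × (25.1² − 13.3²) = 355.9 mm^2
Flow into the rod-end port fills the annular volume.
v = Q / A

v ≈ 365 mm/s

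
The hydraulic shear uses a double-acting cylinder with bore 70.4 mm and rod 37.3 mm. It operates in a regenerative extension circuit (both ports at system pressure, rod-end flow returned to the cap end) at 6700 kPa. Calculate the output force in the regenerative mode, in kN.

F ≈ 7.32 kN

With equal pressure on both faces, forces on the annular region cancel; the net push is pressure × rod cross-section.
Rod cross-section A_rod = π/4 × (37.3 mm)² = 1093 mm^2
F = P × A_rod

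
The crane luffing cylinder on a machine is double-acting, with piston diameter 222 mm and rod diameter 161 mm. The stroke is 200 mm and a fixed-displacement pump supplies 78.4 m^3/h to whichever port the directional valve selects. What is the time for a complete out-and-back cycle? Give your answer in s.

t ≈ 0.524 s

Cap-side area A_cap = π/4 × (222 mm)² = 38710 mm^2
Rod-side annular area A_ann = π/4 × (222² − 161²) = 18350 mm^2
t_ext = A_cap·L/Q = 0.3555 s
t_ret = A_ann·L/Q = 0.1685 s
t_cycle = t_ext + t_ret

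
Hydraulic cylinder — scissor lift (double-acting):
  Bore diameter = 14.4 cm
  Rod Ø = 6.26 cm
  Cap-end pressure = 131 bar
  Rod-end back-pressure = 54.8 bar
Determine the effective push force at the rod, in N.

F ≈ 1.41e5 N

Cap-side area A_cap = π/4 × (14.4 cm)² = 162.9 cm^2
Rod-side annular area A_ann = π/4 × (14.4² − 6.26²) = 132.1 cm^2
Net thrust = P_cap·A_cap − P_rod·A_ann = 2.133e5 N − 72380 N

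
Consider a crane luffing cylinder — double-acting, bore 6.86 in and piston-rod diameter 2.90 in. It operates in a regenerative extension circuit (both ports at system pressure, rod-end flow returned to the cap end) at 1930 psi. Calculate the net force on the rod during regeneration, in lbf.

F ≈ 12700 lbf

With equal pressure on both faces, forces on the annular region cancel; the net push is pressure × rod cross-section.
Rod cross-section A_rod = π/4 × (2.90 in)² = 6.605 in^2
F = P × A_rod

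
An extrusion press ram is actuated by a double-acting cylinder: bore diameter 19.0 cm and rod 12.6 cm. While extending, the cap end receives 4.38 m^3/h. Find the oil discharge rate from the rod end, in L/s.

Q_out ≈ 0.682 L/s

Cap-side area A_cap = π/4 × (19.0 cm)² = 283.5 cm^2
Rod-side annular area A_ann = π/4 × (19.0² − 12.6²) = 158.8 cm^2
Piston speed v = Q_in/A_cap; rod-end outflow Q_out = v × A_ann = Q_in × A_ann/A_cap.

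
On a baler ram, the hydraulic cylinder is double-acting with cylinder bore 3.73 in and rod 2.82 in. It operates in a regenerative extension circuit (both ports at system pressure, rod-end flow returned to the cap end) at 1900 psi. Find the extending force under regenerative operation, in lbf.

F ≈ 11900 lbf

With equal pressure on both faces, forces on the annular region cancel; the net push is pressure × rod cross-section.
Rod cross-section A_rod = π/4 × (2.82 in)² = 6.246 in^2
F = P × A_rod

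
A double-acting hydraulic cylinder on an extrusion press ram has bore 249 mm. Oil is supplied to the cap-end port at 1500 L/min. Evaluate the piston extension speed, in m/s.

v ≈ 0.513 m/s

Cap-side area A_cap = π/4 × (249 mm)² = 48700 mm^2
v = Q / A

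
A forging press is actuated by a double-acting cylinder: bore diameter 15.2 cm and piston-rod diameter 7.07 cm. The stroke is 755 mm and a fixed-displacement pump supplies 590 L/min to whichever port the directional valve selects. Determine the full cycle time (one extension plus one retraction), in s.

Cap-side area A_cap = π/4 × (15.2 cm)² = 181.5 cm^2
Rod-side annular area A_ann = π/4 × (15.2² − 7.07²) = 142.2 cm^2
t_ext = A_cap·L/Q = 1.393 s
t_ret = A_ann·L/Q = 1.092 s
t_cycle = t_ext + t_ret

t ≈ 2.49 s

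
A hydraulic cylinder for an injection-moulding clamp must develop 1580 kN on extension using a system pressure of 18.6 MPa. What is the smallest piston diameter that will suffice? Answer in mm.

Extension force acts on the full piston face: F = P × (π/4)D².
D = √(4F / (πP)) = √(4 × 1580 kN / (π × 18.6 MPa))

D ≈ 329 mm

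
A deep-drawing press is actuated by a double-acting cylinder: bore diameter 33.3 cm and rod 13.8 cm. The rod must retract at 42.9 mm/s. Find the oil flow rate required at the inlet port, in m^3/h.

Q ≈ 11.1 m^3/h

Rod-side annular area A_ann = π/4 × (33.3² − 13.8²) = 721.3 cm^2
Q = A × v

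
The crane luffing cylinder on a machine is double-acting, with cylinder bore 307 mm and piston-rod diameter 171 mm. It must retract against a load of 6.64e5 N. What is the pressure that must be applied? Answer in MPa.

Rod-side annular area A_ann = π/4 × (307² − 171²) = 51060 mm^2
Retraction: pressure acts on the annular area.
P = F / A = 6.64e5 N / A

P ≈ 13.0 MPa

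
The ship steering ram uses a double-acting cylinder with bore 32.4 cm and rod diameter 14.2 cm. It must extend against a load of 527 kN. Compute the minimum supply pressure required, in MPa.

P ≈ 6.39 MPa

Cap-side area A_cap = π/4 × (32.4 cm)² = 824.5 cm^2
P = F / A = 527 kN / A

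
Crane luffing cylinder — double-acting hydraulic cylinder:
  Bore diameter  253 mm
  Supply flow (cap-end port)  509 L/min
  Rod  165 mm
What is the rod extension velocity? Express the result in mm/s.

v ≈ 169 mm/s

Cap-side area A_cap = π/4 × (253 mm)² = 50270 mm^2
v = Q / A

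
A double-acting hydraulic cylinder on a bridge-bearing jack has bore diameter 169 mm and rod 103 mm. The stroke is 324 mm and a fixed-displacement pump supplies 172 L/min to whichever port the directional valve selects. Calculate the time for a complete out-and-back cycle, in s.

Cap-side area A_cap = π/4 × (169 mm)² = 22430 mm^2
Rod-side annular area A_ann = π/4 × (169² − 103²) = 14100 mm^2
t_ext = A_cap·L/Q = 2.535 s
t_ret = A_ann·L/Q = 1.594 s
t_cycle = t_ext + t_ret

t ≈ 4.13 s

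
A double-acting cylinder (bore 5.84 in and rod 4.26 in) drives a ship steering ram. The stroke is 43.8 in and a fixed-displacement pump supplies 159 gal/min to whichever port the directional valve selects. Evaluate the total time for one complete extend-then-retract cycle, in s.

Cap-side area A_cap = π/4 × (5.84 in)² = 26.79 in^2
Rod-side annular area A_ann = π/4 × (5.84² − 4.26²) = 12.53 in^2
t_ext = A_cap·L/Q = 1.917 s
t_ret = A_ann·L/Q = 0.8968 s
t_cycle = t_ext + t_ret

t ≈ 2.81 s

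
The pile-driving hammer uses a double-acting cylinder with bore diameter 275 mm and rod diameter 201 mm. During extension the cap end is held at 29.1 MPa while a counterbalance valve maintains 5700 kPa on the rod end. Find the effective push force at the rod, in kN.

Cap-side area A_cap = π/4 × (275 mm)² = 59400 mm^2
Rod-side annular area A_ann = π/4 × (275² − 201²) = 27660 mm^2
Net thrust = P_cap·A_cap − P_rod·A_ann = 1728 kN − 157.7 kN

F ≈ 1570 kN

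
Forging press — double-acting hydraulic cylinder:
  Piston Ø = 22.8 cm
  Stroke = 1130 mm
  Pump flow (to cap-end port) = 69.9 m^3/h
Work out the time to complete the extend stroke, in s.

t ≈ 2.38 s

Cap-side area A_cap = π/4 × (22.8 cm)² = 408.3 cm^2
Swept volume V = A × L; t = V / Q = A·L / Q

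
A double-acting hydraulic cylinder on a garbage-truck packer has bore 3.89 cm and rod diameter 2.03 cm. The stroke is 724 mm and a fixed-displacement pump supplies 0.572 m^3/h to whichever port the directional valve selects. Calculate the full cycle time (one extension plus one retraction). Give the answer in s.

Cap-side area A_cap = π/4 × (3.89 cm)² = 11.88 cm^2
Rod-side annular area A_ann = π/4 × (3.89² − 2.03²) = 8.648 cm^2
t_ext = A_cap·L/Q = 5.415 s
t_ret = A_ann·L/Q = 3.941 s
t_cycle = t_ext + t_ret

t ≈ 9.36 s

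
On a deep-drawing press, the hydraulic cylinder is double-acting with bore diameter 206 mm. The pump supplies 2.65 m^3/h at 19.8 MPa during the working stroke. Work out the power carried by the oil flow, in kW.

W ≈ 14.6 kW

Hydraulic power = P × Q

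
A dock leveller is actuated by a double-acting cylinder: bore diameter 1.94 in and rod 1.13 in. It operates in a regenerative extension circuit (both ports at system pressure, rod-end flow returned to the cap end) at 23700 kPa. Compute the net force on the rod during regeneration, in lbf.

F ≈ 3450 lbf

With equal pressure on both faces, forces on the annular region cancel; the net push is pressure × rod cross-section.
Rod cross-section A_rod = π/4 × (1.13 in)² = 1.003 in^2
F = P × A_rod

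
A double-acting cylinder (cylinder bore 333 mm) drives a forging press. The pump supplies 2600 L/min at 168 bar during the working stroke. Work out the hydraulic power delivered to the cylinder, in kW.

Hydraulic power = P × Q

W ≈ 728 kW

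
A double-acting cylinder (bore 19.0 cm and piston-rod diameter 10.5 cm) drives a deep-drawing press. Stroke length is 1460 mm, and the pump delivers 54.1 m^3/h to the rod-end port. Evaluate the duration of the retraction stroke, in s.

Rod-side annular area A_ann = π/4 × (19.0² − 10.5²) = 196.9 cm^2
Swept volume V = A × L; t = V / Q = A·L / Q

t ≈ 1.91 s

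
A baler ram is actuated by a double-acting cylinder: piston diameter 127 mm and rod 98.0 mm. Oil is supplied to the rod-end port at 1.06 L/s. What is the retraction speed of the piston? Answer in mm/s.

Rod-side annular area A_ann = π/4 × (127² − 98.0²) = 5125 mm^2
Flow into the rod-end port fills the annular volume.
v = Q / A

v ≈ 207 mm/s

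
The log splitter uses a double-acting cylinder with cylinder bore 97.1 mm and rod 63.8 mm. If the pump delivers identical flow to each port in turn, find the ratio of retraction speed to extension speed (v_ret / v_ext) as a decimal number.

v_ret/v_ext ≈ 1.76

Cap-side area A_cap = π/4 × (97.1 mm)² = 7405 mm^2
Rod-side annular area A_ann = π/4 × (97.1² − 63.8²) = 4208 mm^2
For equal Q, v ∝ 1/A, so v_ret/v_ext = A_cap/A_ann.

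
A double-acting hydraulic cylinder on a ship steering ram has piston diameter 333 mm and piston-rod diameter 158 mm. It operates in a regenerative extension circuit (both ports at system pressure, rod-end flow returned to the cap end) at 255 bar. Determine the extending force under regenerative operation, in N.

With equal pressure on both faces, forces on the annular region cancel; the net push is pressure × rod cross-section.
Rod cross-section A_rod = π/4 × (158 mm)² = 19610 mm^2
F = P × A_rod

F ≈ 5.00e5 N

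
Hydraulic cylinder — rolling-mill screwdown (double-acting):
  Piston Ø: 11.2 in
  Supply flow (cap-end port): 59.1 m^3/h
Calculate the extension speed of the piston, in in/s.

Cap-side area A_cap = π/4 × (11.2 in)² = 98.52 in^2
v = Q / A

v ≈ 10.2 in/s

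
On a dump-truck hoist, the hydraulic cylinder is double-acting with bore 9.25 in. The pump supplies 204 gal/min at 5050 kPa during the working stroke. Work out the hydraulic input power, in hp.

W ≈ 87.2 hp

Hydraulic power = P × Q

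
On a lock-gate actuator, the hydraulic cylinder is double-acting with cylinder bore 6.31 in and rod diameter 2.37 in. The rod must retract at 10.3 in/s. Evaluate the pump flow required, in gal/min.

Rod-side annular area A_ann = π/4 × (6.31² − 2.37²) = 26.86 in^2
Q = A × v

Q ≈ 71.9 gal/min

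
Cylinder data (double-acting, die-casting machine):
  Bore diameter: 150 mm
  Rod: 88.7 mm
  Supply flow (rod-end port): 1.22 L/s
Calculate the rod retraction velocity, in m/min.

v ≈ 6.37 m/min

Rod-side annular area A_ann = π/4 × (150² − 88.7²) = 11490 mm^2
Flow into the rod-end port fills the annular volume.
v = Q / A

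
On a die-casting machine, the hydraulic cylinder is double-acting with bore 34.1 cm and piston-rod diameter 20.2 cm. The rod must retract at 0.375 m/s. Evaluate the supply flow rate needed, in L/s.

Rod-side annular area A_ann = π/4 × (34.1² − 20.2²) = 592.8 cm^2
Q = A × v

Q ≈ 22.2 L/s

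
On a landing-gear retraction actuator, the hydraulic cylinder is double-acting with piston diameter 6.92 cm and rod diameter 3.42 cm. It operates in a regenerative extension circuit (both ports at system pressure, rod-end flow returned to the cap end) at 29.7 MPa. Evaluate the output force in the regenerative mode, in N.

With equal pressure on both faces, forces on the annular region cancel; the net push is pressure × rod cross-section.
Rod cross-section A_rod = π/4 × (3.42 cm)² = 9.186 cm^2
F = P × A_rod

F ≈ 27300 N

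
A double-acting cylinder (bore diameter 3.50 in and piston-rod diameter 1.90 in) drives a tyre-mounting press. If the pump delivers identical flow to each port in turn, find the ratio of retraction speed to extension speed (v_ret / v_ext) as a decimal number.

Cap-side area A_cap = π/4 × (3.50 in)² = 9.621 in^2
Rod-side annular area A_ann = π/4 × (3.50² − 1.90²) = 6.786 in^2
For equal Q, v ∝ 1/A, so v_ret/v_ext = A_cap/A_ann.

v_ret/v_ext ≈ 1.42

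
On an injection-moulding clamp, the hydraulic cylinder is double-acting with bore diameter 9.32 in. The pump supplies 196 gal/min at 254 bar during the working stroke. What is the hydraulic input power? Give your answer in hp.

W ≈ 421 hp

Hydraulic power = P × Q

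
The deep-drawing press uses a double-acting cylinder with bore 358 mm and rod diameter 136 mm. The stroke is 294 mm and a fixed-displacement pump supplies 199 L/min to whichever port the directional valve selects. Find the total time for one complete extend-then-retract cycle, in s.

t ≈ 16.6 s

Cap-side area A_cap = π/4 × (358 mm)² = 1.007e5 mm^2
Rod-side annular area A_ann = π/4 × (358² − 136²) = 86130 mm^2
t_ext = A_cap·L/Q = 8.923 s
t_ret = A_ann·L/Q = 7.635 s
t_cycle = t_ext + t_ret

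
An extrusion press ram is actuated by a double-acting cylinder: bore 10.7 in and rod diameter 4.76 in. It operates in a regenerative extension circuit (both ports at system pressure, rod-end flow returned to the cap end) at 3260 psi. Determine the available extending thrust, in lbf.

With equal pressure on both faces, forces on the annular region cancel; the net push is pressure × rod cross-section.
Rod cross-section A_rod = π/4 × (4.76 in)² = 17.80 in^2
F = P × A_rod

F ≈ 58000 lbf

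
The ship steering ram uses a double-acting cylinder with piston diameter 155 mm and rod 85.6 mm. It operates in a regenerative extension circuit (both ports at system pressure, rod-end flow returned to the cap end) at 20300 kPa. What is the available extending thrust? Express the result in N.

F ≈ 1.17e5 N

With equal pressure on both faces, forces on the annular region cancel; the net push is pressure × rod cross-section.
Rod cross-section A_rod = π/4 × (85.6 mm)² = 5755 mm^2
F = P × A_rod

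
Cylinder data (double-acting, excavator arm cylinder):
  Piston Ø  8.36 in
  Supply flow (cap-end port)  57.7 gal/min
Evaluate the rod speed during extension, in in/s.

v ≈ 4.05 in/s

Cap-side area A_cap = π/4 × (8.36 in)² = 54.89 in^2
v = Q / A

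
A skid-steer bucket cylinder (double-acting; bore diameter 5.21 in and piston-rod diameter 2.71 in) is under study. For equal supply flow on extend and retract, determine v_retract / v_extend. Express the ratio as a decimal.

Cap-side area A_cap = π/4 × (5.21 in)² = 21.32 in^2
Rod-side annular area A_ann = π/4 × (5.21² − 2.71²) = 15.55 in^2
For equal Q, v ∝ 1/A, so v_ret/v_ext = A_cap/A_ann.

v_ret/v_ext ≈ 1.37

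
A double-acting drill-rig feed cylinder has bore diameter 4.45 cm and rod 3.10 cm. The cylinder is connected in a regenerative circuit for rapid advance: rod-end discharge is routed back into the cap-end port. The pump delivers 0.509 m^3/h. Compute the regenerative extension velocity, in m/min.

v ≈ 11.2 m/min

In regeneration the rod-end outflow joins the pump flow into the cap end, so the net volume the pump must supply per unit advance equals the rod cross-section area.
Rod cross-section A_rod = π/4 × (3.10 cm)² = 7.548 cm^2
v = Q_pump / A_rod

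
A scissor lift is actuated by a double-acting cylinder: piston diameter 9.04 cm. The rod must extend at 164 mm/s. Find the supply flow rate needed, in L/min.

Q ≈ 63.2 L/min

Cap-side area A_cap = π/4 × (9.04 cm)² = 64.18 cm^2
Q = A × v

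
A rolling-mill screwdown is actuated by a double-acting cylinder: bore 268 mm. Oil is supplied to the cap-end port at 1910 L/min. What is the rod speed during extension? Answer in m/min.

v ≈ 33.9 m/min

Cap-side area A_cap = π/4 × (268 mm)² = 56410 mm^2
v = Q / A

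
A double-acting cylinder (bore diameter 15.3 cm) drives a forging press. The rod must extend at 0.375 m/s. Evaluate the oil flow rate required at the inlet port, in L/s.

Q ≈ 6.89 L/s

Cap-side area A_cap = π/4 × (15.3 cm)² = 183.9 cm^2
Q = A × v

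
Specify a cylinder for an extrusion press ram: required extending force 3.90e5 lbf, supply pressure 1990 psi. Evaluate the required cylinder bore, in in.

D ≈ 15.8 in

Extension force acts on the full piston face: F = P × (π/4)D².
D = √(4F / (πP)) = √(4 × 3.90e5 lbf / (π × 1990 psi))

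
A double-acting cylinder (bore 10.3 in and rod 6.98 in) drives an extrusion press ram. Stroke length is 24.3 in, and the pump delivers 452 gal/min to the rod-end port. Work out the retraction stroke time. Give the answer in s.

Rod-side annular area A_ann = π/4 × (10.3² − 6.98²) = 45.06 in^2
Swept volume V = A × L; t = V / Q = A·L / Q

t ≈ 0.629 s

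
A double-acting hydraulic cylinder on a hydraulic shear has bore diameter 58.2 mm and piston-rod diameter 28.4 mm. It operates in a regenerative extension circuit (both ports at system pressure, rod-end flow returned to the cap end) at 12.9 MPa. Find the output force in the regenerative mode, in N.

F ≈ 8170 N

With equal pressure on both faces, forces on the annular region cancel; the net push is pressure × rod cross-section.
Rod cross-section A_rod = π/4 × (28.4 mm)² = 633.5 mm^2
F = P × A_rod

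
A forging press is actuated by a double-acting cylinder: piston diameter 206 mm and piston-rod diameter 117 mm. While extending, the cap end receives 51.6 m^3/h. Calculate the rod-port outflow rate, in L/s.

Cap-side area A_cap = π/4 × (206 mm)² = 33330 mm^2
Rod-side annular area A_ann = π/4 × (206² − 117²) = 22580 mm^2
Piston speed v = Q_in/A_cap; rod-end outflow Q_out = v × A_ann = Q_in × A_ann/A_cap.

Q_out ≈ 9.71 L/s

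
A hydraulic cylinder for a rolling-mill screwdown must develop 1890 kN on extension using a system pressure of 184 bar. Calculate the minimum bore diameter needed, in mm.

Extension force acts on the full piston face: F = P × (π/4)D².
D = √(4F / (πP)) = √(4 × 1890 kN / (π × 184 bar))

D ≈ 362 mm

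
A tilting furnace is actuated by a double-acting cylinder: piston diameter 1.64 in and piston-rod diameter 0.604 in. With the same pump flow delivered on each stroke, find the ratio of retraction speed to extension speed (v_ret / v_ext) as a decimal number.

Cap-side area A_cap = π/4 × (1.64 in)² = 2.112 in^2
Rod-side annular area A_ann = π/4 × (1.64² − 0.604²) = 1.826 in^2
For equal Q, v ∝ 1/A, so v_ret/v_ext = A_cap/A_ann.

v_ret/v_ext ≈ 1.16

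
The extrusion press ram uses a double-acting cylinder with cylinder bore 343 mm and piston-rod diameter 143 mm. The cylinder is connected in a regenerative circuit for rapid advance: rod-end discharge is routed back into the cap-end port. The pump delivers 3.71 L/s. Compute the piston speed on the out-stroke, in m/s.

v ≈ 0.231 m/s

In regeneration the rod-end outflow joins the pump flow into the cap end, so the net volume the pump must supply per unit advance equals the rod cross-section area.
Rod cross-section A_rod = π/4 × (143 mm)² = 16060 mm^2
v = Q_pump / A_rod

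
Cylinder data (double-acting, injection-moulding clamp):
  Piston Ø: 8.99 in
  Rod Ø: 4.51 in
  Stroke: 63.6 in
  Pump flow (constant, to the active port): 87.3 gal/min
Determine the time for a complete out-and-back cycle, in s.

t ≈ 21.0 s

Cap-side area A_cap = π/4 × (8.99 in)² = 63.48 in^2
Rod-side annular area A_ann = π/4 × (8.99² − 4.51²) = 47.50 in^2
t_ext = A_cap·L/Q = 12.01 s
t_ret = A_ann·L/Q = 8.988 s
t_cycle = t_ext + t_ret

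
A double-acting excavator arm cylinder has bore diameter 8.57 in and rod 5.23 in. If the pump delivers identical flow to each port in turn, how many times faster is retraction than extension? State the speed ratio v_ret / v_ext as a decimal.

Cap-side area A_cap = π/4 × (8.57 in)² = 57.68 in^2
Rod-side annular area A_ann = π/4 × (8.57² − 5.23²) = 36.20 in^2
For equal Q, v ∝ 1/A, so v_ret/v_ext = A_cap/A_ann.

v_ret/v_ext ≈ 1.59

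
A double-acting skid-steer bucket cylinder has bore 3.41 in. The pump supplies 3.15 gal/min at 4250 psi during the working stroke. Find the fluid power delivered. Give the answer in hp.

Hydraulic power = P × Q

W ≈ 7.81 hp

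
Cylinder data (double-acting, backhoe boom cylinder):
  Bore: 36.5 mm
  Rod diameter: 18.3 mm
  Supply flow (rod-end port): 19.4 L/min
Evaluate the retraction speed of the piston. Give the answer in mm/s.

Rod-side annular area A_ann = π/4 × (36.5² − 18.3²) = 783.3 mm^2
Flow into the rod-end port fills the annular volume.
v = Q / A

v ≈ 413 mm/s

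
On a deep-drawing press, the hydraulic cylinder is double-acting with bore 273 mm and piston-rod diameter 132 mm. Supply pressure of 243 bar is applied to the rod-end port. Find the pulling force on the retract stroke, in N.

F ≈ 1.09e6 N

Rod-side annular area A_ann = π/4 × (273² − 132²) = 44850 mm^2
On retraction the pressure acts on the annular area (bore minus rod).
F = P × A_ann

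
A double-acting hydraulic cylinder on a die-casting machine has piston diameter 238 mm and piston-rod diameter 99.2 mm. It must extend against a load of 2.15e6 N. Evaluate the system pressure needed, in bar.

Cap-side area A_cap = π/4 × (238 mm)² = 44490 mm^2
P = F / A = 2.15e6 N / A

P ≈ 483 bar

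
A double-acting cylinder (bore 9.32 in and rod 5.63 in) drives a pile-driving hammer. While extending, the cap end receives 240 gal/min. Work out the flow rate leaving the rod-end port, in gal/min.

Q_out ≈ 152 gal/min

Cap-side area A_cap = π/4 × (9.32 in)² = 68.22 in^2
Rod-side annular area A_ann = π/4 × (9.32² − 5.63²) = 43.33 in^2
Piston speed v = Q_in/A_cap; rod-end outflow Q_out = v × A_ann = Q_in × A_ann/A_cap.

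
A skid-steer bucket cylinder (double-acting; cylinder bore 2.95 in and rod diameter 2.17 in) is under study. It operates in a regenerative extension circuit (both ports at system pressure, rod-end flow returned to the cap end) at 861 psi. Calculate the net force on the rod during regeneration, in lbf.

F ≈ 3180 lbf

With equal pressure on both faces, forces on the annular region cancel; the net push is pressure × rod cross-section.
Rod cross-section A_rod = π/4 × (2.17 in)² = 3.698 in^2
F = P × A_rod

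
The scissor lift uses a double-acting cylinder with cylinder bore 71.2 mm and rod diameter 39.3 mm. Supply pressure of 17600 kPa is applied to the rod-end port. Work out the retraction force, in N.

F ≈ 48700 N

Rod-side annular area A_ann = π/4 × (71.2² − 39.3²) = 2768 mm^2
On retraction the pressure acts on the annular area (bore minus rod).
F = P × A_ann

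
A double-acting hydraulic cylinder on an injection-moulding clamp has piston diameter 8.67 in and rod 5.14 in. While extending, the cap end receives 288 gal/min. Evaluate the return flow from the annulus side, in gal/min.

Cap-side area A_cap = π/4 × (8.67 in)² = 59.04 in^2
Rod-side annular area A_ann = π/4 × (8.67² − 5.14²) = 38.29 in^2
Piston speed v = Q_in/A_cap; rod-end outflow Q_out = v × A_ann = Q_in × A_ann/A_cap.

Q_out ≈ 187 gal/min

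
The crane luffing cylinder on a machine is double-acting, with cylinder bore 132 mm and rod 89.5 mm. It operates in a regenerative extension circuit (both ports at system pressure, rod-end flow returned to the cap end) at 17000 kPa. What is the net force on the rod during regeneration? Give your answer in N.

With equal pressure on both faces, forces on the annular region cancel; the net push is pressure × rod cross-section.
Rod cross-section A_rod = π/4 × (89.5 mm)² = 6291 mm^2
F = P × A_rod

F ≈ 1.07e5 N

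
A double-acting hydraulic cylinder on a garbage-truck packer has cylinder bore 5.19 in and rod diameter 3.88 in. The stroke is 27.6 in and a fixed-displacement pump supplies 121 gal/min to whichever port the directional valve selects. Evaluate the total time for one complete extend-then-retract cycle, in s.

Cap-side area A_cap = π/4 × (5.19 in)² = 21.16 in^2
Rod-side annular area A_ann = π/4 × (5.19² − 3.88²) = 9.332 in^2
t_ext = A_cap·L/Q = 1.253 s
t_ret = A_ann·L/Q = 0.5529 s
t_cycle = t_ext + t_ret

t ≈ 1.81 s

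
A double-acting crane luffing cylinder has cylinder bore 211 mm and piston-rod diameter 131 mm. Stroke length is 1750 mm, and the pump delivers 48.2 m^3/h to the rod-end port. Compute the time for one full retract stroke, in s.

t ≈ 2.81 s

Rod-side annular area A_ann = π/4 × (211² − 131²) = 21490 mm^2
Swept volume V = A × L; t = V / Q = A·L / Q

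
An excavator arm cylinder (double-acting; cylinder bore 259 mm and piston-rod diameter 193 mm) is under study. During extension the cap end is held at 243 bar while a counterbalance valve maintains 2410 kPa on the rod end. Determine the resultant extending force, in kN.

F ≈ 1220 kN

Cap-side area A_cap = π/4 × (259 mm)² = 52690 mm^2
Rod-side annular area A_ann = π/4 × (259² − 193²) = 23430 mm^2
Net thrust = P_cap·A_cap − P_rod·A_ann = 1280 kN − 56.47 kN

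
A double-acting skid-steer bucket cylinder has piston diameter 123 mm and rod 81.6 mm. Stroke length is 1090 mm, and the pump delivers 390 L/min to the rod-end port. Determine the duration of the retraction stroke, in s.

t ≈ 1.12 s

Rod-side annular area A_ann = π/4 × (123² − 81.6²) = 6653 mm^2
Swept volume V = A × L; t = V / Q = A·L / Q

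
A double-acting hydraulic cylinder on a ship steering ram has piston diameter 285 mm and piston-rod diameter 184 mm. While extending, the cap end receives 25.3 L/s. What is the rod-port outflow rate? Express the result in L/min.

Q_out ≈ 885 L/min

Cap-side area A_cap = π/4 × (285 mm)² = 63790 mm^2
Rod-side annular area A_ann = π/4 × (285² − 184²) = 37200 mm^2
Piston speed v = Q_in/A_cap; rod-end outflow Q_out = v × A_ann = Q_in × A_ann/A_cap.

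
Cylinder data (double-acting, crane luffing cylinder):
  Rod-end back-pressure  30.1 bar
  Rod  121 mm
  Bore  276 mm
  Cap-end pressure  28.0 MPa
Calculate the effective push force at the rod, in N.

Cap-side area A_cap = π/4 × (276 mm)² = 59830 mm^2
Rod-side annular area A_ann = π/4 × (276² − 121²) = 48330 mm^2
Net thrust = P_cap·A_cap − P_rod·A_ann = 1.675e6 N − 1.455e5 N

F ≈ 1.53e6 N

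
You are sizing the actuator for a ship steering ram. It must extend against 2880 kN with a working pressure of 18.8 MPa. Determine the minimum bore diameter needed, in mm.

Extension force acts on the full piston face: F = P × (π/4)D².
D = √(4F / (πP)) = √(4 × 2880 kN / (π × 18.8 MPa))

D ≈ 442 mm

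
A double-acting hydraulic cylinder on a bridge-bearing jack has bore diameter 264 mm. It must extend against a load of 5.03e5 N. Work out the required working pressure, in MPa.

Cap-side area A_cap = π/4 × (264 mm)² = 54740 mm^2
P = F / A = 5.03e5 N / A

P ≈ 9.19 MPa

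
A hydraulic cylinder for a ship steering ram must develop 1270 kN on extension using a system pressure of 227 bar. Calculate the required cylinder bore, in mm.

D ≈ 267 mm

Extension force acts on the full piston face: F = P × (π/4)D².
D = √(4F / (πP)) = √(4 × 1270 kN / (π × 227 bar))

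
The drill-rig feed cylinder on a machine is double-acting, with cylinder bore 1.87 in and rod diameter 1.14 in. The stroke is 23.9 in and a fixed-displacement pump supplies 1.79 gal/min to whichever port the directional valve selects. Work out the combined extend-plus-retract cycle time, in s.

Cap-side area A_cap = π/4 × (1.87 in)² = 2.746 in^2
Rod-side annular area A_ann = π/4 × (1.87² − 1.14²) = 1.726 in^2
t_ext = A_cap·L/Q = 9.525 s
t_ret = A_ann·L/Q = 5.985 s
t_cycle = t_ext + t_ret

t ≈ 15.5 s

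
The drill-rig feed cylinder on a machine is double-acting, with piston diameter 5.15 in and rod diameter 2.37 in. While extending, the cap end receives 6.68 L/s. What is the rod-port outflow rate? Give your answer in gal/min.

Q_out ≈ 83.5 gal/min

Cap-side area A_cap = π/4 × (5.15 in)² = 20.83 in^2
Rod-side annular area A_ann = π/4 × (5.15² − 2.37²) = 16.42 in^2
Piston speed v = Q_in/A_cap; rod-end outflow Q_out = v × A_ann = Q_in × A_ann/A_cap.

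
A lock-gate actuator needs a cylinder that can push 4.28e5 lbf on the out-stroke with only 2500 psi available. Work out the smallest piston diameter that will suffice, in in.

Extension force acts on the full piston face: F = P × (π/4)D².
D = √(4F / (πP)) = √(4 × 4.28e5 lbf / (π × 2500 psi))

D ≈ 14.8 in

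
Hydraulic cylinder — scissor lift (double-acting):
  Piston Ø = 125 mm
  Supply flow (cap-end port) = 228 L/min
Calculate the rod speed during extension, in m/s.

Cap-side area A_cap = π/4 × (125 mm)² = 12270 mm^2
v = Q / A

v ≈ 0.310 m/s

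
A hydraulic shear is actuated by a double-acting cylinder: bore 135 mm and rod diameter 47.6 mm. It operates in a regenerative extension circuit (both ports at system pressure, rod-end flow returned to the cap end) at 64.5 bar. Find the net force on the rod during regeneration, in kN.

With equal pressure on both faces, forces on the annular region cancel; the net push is pressure × rod cross-section.
Rod cross-section A_rod = π/4 × (47.6 mm)² = 1780 mm^2
F = P × A_rod

F ≈ 11.5 kN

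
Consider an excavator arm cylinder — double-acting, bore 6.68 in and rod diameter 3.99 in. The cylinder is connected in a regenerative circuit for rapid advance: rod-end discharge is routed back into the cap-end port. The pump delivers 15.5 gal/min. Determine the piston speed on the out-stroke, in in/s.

In regeneration the rod-end outflow joins the pump flow into the cap end, so the net volume the pump must supply per unit advance equals the rod cross-section area.
Rod cross-section A_rod = π/4 × (3.99 in)² = 12.50 in^2
v = Q_pump / A_rod

v ≈ 4.77 in/s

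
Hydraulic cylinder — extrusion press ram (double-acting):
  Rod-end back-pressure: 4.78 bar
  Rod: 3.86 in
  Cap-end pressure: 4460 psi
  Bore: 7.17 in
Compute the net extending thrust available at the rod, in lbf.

F ≈ 1.78e5 lbf

Cap-side area A_cap = π/4 × (7.17 in)² = 40.38 in^2
Rod-side annular area A_ann = π/4 × (7.17² − 3.86²) = 28.67 in^2
Net thrust = P_cap·A_cap − P_rod·A_ann = 1.801e5 lbf − 1988 lbf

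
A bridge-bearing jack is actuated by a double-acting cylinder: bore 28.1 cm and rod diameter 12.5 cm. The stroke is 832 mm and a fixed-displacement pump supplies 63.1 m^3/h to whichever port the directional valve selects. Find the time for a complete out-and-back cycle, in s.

t ≈ 5.30 s

Cap-side area A_cap = π/4 × (28.1 cm)² = 620.2 cm^2
Rod-side annular area A_ann = π/4 × (28.1² − 12.5²) = 497.4 cm^2
t_ext = A_cap·L/Q = 2.944 s
t_ret = A_ann·L/Q = 2.361 s
t_cycle = t_ext + t_ret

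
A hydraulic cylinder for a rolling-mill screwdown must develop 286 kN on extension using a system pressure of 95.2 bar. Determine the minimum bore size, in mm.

Extension force acts on the full piston face: F = P × (π/4)D².
D = √(4F / (πP)) = √(4 × 286 kN / (π × 95.2 bar))

D ≈ 196 mm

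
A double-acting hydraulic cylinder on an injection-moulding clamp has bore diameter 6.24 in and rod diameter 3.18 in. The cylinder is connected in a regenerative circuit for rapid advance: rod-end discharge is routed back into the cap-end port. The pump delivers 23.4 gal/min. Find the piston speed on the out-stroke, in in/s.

v ≈ 11.3 in/s

In regeneration the rod-end outflow joins the pump flow into the cap end, so the net volume the pump must supply per unit advance equals the rod cross-section area.
Rod cross-section A_rod = π/4 × (3.18 in)² = 7.942 in^2
v = Q_pump / A_rod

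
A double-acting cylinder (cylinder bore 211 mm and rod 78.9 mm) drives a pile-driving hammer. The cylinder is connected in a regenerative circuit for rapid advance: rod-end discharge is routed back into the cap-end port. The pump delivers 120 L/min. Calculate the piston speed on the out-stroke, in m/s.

In regeneration the rod-end outflow joins the pump flow into the cap end, so the net volume the pump must supply per unit advance equals the rod cross-section area.
Rod cross-section A_rod = π/4 × (78.9 mm)² = 4889 mm^2
v = Q_pump / A_rod

v ≈ 0.409 m/s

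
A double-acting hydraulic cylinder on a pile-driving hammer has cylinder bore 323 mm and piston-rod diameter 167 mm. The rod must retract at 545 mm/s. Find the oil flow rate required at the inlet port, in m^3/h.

Q ≈ 118 m^3/h

Rod-side annular area A_ann = π/4 × (323² − 167²) = 60040 mm^2
Q = A × v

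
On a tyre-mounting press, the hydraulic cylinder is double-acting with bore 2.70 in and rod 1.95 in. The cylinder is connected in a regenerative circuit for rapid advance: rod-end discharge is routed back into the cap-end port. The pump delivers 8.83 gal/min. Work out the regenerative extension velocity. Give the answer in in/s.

v ≈ 11.4 in/s

In regeneration the rod-end outflow joins the pump flow into the cap end, so the net volume the pump must supply per unit advance equals the rod cross-section area.
Rod cross-section A_rod = π/4 × (1.95 in)² = 2.986 in^2
v = Q_pump / A_rod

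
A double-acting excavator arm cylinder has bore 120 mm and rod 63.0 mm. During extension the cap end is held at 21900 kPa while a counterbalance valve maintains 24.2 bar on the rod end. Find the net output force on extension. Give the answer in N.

F ≈ 2.28e5 N

Cap-side area A_cap = π/4 × (120 mm)² = 11310 mm^2
Rod-side annular area A_ann = π/4 × (120² − 63.0²) = 8192 mm^2
Net thrust = P_cap·A_cap − P_rod·A_ann = 2.477e5 N − 19830 N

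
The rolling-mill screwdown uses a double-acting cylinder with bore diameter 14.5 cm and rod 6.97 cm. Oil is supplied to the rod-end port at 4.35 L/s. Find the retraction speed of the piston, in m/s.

Rod-side annular area A_ann = π/4 × (14.5² − 6.97²) = 127.0 cm^2
Flow into the rod-end port fills the annular volume.
v = Q / A

v ≈ 0.343 m/s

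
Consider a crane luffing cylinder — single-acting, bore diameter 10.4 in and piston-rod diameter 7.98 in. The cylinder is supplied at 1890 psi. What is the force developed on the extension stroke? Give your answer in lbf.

F ≈ 1.61e5 lbf

Cap-side area A_cap = π/4 × (10.4 in)² = 84.95 in^2
F = P × A_cap = 1890 psi × A_cap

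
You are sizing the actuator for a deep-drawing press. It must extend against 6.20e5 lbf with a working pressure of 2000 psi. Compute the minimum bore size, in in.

D ≈ 19.9 in

Extension force acts on the full piston face: F = P × (π/4)D².
D = √(4F / (πP)) = √(4 × 6.20e5 lbf / (π × 2000 psi))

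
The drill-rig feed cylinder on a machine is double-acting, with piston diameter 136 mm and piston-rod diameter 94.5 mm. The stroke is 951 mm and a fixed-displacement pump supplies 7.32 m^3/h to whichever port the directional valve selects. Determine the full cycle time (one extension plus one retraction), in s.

t ≈ 10.3 s

Cap-side area A_cap = π/4 × (136 mm)² = 14530 mm^2
Rod-side annular area A_ann = π/4 × (136² − 94.5²) = 7513 mm^2
t_ext = A_cap·L/Q = 6.794 s
t_ret = A_ann·L/Q = 3.514 s
t_cycle = t_ext + t_ret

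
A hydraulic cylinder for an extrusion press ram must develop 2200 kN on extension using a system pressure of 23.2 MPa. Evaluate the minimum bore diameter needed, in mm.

D ≈ 347 mm

Extension force acts on the full piston face: F = P × (π/4)D².
D = √(4F / (πP)) = √(4 × 2200 kN / (π × 23.2 MPa))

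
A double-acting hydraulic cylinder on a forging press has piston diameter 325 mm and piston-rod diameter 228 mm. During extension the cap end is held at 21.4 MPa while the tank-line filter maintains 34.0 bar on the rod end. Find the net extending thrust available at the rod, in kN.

Cap-side area A_cap = π/4 × (325 mm)² = 82960 mm^2
Rod-side annular area A_ann = π/4 × (325² − 228²) = 42130 mm^2
Net thrust = P_cap·A_cap − P_rod·A_ann = 1775 kN − 143.2 kN

F ≈ 1630 kN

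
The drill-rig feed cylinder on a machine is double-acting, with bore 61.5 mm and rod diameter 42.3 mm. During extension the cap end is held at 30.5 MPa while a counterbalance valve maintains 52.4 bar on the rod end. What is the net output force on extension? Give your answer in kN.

F ≈ 82.4 kN

Cap-side area A_cap = π/4 × (61.5 mm)² = 2971 mm^2
Rod-side annular area A_ann = π/4 × (61.5² − 42.3²) = 1565 mm^2
Net thrust = P_cap·A_cap − P_rod·A_ann = 90.60 kN − 8.202 kN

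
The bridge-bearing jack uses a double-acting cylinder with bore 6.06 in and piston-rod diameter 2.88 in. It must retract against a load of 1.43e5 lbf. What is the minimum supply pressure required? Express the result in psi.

P ≈ 6400 psi

Rod-side annular area A_ann = π/4 × (6.06² − 2.88²) = 22.33 in^2
Retraction: pressure acts on the annular area.
P = F / A = 1.43e5 lbf / A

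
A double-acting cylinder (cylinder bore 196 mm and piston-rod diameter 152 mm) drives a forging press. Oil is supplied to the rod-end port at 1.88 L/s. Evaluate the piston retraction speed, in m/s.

Rod-side annular area A_ann = π/4 × (196² − 152²) = 12030 mm^2
Flow into the rod-end port fills the annular volume.
v = Q / A

v ≈ 0.156 m/s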